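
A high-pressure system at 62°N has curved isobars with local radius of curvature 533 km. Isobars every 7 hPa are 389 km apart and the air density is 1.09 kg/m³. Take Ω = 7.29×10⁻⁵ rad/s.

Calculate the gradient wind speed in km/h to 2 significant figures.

61 km/h

Coriolis parameter at 62°N:
f = 2Ω sin φ = 2 × 7.29×10⁻⁵ × sin 62° = 1.29×10⁻⁴ s⁻¹
Pressure gradient: |∂P/∂n| = 700 Pa / 389000 m = 1.80×10⁻³ Pa/m
Geostrophic speed: V_g = |∂P/∂n|/(fρ) = 1.80×10⁻³/(1.29×10⁻⁴ × 1.09) = 12.8 m/s
Around a high, pressure-gradient force acts outward with centrifugal, so Coriolis balances both:
fV = (1/ρ)|∂P/∂n| + V²/R  →  V² − fR·V + fR·V_g = 0
With fR = 1.29×10⁻⁴ × 533×10³ m = 68.6 m/s:
V = [fR − √((fR)² − 4 fR V_g)]/2 = [68.6 − √(68.6² − 4×68.6×12.8)]/2 = 17.1 m/s
Supergeostrophic (V > V_g = 12.8 m/s), as expected around a high.
Converting: 17.1 m/s × 3.6 = 61 km/h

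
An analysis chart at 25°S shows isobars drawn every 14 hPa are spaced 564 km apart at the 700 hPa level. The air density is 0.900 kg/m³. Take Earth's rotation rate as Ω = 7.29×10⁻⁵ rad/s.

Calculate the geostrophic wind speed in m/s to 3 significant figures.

44.8 m/s

Coriolis parameter at 25°S:
f = 2Ω sin φ = 2 × 7.29×10⁻⁵ × sin 25° = 6.16×10⁻⁵ s⁻¹
Pressure gradient: |∂P/∂n| = 1400 Pa / 564000 m = 2.48×10⁻³ Pa/m
Geostrophic balance (pressure-gradient force = Coriolis force):
V_g = (1/(fρ)) |∂P/∂n| = 2.48×10⁻³ / (6.16×10⁻⁵ × 0.900) = 44.8 m/s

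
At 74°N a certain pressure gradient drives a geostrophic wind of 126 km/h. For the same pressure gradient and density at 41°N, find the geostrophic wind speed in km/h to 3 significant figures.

With the same pressure gradient and density, V_g ∝ 1/f ∝ 1/sin φ.
V₂ = V₁ · sin φ₁ / sin φ₂ = 126 × sin 74° / sin 41°
V₂ = 126 × 0.9613/0.6561 = 185 km/h

185 km/h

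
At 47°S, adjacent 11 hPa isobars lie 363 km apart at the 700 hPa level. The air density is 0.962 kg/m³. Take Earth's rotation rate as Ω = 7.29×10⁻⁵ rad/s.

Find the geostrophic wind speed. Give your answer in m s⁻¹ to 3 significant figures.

Coriolis parameter at 47°S:
f = 2Ω sin φ = 2 × 7.29×10⁻⁵ × sin 47° = 1.07×10⁻⁴ s⁻¹
Pressure gradient: |∂P/∂n| = 1100 Pa / 363000 m = 3.03×10⁻³ Pa/m
Geostrophic balance (pressure-gradient force = Coriolis force):
V_g = (1/(fρ)) |∂P/∂n| = 3.03×10⁻³ / (1.07×10⁻⁴ × 0.962) = 29.5 m/s

29.5 m s⁻¹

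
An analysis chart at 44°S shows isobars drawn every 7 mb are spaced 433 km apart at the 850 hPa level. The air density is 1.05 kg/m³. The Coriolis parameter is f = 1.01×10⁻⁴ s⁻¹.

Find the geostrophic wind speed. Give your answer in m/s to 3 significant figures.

15.2 m/s

Pressure gradient: |∂P/∂n| = 700 Pa / 433000 m = 1.62×10⁻³ Pa/m
Geostrophic balance (pressure-gradient force = Coriolis force):
V_g = (1/(fρ)) |∂P/∂n| = 1.62×10⁻³ / (1.01×10⁻⁴ × 1.05) = 15.2 m/s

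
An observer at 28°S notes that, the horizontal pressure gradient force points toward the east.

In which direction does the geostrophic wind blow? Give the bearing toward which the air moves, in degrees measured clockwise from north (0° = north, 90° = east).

The pressure-gradient force points toward the east (bearing 090°).
Geostrophic balance: in the Southern Hemisphere the Coriolis force deflects motion to the left, so the geostrophic wind blows 90° to the left of the pressure-gradient force (low pressure on the right).
Rotating 090° by 90° counterclockwise gives 000° — the wind blows toward the north.

000°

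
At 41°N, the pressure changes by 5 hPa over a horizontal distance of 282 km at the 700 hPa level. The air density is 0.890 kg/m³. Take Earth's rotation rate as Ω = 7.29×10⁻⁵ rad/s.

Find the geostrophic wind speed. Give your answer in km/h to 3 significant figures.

75.0 km/h

Coriolis parameter at 41°N:
f = 2Ω sin φ = 2 × 7.29×10⁻⁵ × sin 41° = 9.57×10⁻⁵ s⁻¹
Pressure gradient: |∂P/∂n| = 500 Pa / 282000 m = 1.77×10⁻³ Pa/m
Geostrophic balance (pressure-gradient force = Coriolis force):
V_g = (1/(fρ)) |∂P/∂n| = 1.77×10⁻³ / (9.57×10⁻⁵ × 0.890) = 20.8 m/s
Converting: 20.8 m/s × 3.6 = 75.0 km/h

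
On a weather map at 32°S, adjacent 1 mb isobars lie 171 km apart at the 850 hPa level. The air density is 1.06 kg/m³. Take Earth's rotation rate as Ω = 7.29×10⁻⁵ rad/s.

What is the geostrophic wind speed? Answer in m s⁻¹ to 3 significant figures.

7.14 m s⁻¹

Coriolis parameter at 32°S:
f = 2Ω sin φ = 2 × 7.29×10⁻⁵ × sin 32° = 7.73×10⁻⁵ s⁻¹
Pressure gradient: |∂P/∂n| = 100 Pa / 171000 m = 5.85×10⁻⁴ Pa/m
Geostrophic balance (pressure-gradient force = Coriolis force):
V_g = (1/(fρ)) |∂P/∂n| = 5.85×10⁻⁴ / (7.73×10⁻⁵ × 1.06) = 7.14 m/s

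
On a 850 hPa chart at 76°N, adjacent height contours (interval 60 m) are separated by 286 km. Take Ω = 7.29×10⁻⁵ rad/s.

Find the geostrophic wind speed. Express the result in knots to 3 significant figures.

28.3 knots

Coriolis parameter at 76°N:
f = 2Ω sin φ = 2 × 7.29×10⁻⁵ × sin 76° = 1.41×10⁻⁴ s⁻¹
Height gradient: |∂Z/∂n| = 60 m / 286000 m = 2.10×10⁻⁴
On a pressure surface, geostrophic balance gives V_g = (g/f)|∂Z/∂n|:
V_g = 9.81 × 2.10×10⁻⁴ / 1.41×10⁻⁴ = 14.5 m/s
Converting: 14.5 m/s × 1.944 = 28.3 knots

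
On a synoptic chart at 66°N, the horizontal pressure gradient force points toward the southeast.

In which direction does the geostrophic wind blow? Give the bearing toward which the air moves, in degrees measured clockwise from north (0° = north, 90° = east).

225°

The pressure-gradient force points toward the southeast (bearing 135°).
Geostrophic balance: in the Northern Hemisphere the Coriolis force deflects motion to the right, so the geostrophic wind blows 90° to the right of the pressure-gradient force (low pressure on the left).
Rotating 135° by 90° clockwise gives 225° — the wind blows toward the southwest.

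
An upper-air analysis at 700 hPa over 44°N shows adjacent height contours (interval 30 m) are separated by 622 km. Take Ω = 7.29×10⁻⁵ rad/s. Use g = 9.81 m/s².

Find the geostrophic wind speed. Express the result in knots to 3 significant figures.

Coriolis parameter at 44°N:
f = 2Ω sin φ = 2 × 7.29×10⁻⁵ × sin 44° = 1.01×10⁻⁴ s⁻¹
Height gradient: |∂Z/∂n| = 30 m / 622000 m = 4.82×10⁻⁵
On a pressure surface, geostrophic balance gives V_g = (g/f)|∂Z/∂n|:
V_g = 9.81 × 4.82×10⁻⁵ / 1.01×10⁻⁴ = 4.67 m/s
Converting: 4.67 m/s × 1.944 = 9.08 knots

9.08 knots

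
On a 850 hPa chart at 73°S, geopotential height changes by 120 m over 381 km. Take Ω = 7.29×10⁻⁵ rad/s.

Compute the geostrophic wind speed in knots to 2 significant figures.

Coriolis parameter at 73°S:
f = 2Ω sin φ = 2 × 7.29×10⁻⁵ × sin 73° = 1.39×10⁻⁴ s⁻¹
Height gradient: |∂Z/∂n| = 120 m / 381000 m = 3.15×10⁻⁴
On a pressure surface, geostrophic balance gives V_g = (g/f)|∂Z/∂n|:
V_g = 9.81 × 3.15×10⁻⁴ / 1.39×10⁻⁴ = 22.2 m/s
Converting: 22.2 m/s × 1.944 = 43 knots

43 knots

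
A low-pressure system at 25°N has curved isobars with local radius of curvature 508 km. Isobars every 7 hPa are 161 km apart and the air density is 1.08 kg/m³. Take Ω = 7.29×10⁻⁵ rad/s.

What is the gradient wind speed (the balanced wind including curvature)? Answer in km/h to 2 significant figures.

Coriolis parameter at 25°N:
f = 2Ω sin φ = 2 × 7.29×10⁻⁵ × sin 25° = 6.16×10⁻⁵ s⁻¹
Pressure gradient: |∂P/∂n| = 700 Pa / 161000 m = 4.35×10⁻³ Pa/m
Geostrophic speed: V_g = |∂P/∂n|/(fρ) = 4.35×10⁻³/(6.16×10⁻⁵ × 1.08) = 65.3 m/s
Around a low, centrifugal force acts outward with Coriolis, so pressure-gradient force balances both:
(1/ρ)|∂P/∂n| = fV + V²/R  →  V² + fR·V − fR·V_g = 0
With fR = 6.16×10⁻⁵ × 508×10³ m = 31.3 m/s:
V = [−fR + √((fR)² + 4 fR V_g)]/2 = [−31.3 + √(31.3² + 4×31.3×65.3)]/2 = 32.2 m/s
Subgeostrophic (V < V_g = 65.3 m/s), as expected around a low.
Converting: 32.2 m/s × 3.6 = 120 km/h

120 km/h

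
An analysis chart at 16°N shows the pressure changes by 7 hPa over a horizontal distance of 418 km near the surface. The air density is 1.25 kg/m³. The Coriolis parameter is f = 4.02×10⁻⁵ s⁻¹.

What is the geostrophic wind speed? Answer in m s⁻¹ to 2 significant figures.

33 m s⁻¹

Pressure gradient: |∂P/∂n| = 700 Pa / 418000 m = 1.67×10⁻³ Pa/m
Geostrophic balance (pressure-gradient force = Coriolis force):
V_g = (1/(fρ)) |∂P/∂n| = 1.67×10⁻³ / (4.02×10⁻⁵ × 1.25) = 33.3 m/s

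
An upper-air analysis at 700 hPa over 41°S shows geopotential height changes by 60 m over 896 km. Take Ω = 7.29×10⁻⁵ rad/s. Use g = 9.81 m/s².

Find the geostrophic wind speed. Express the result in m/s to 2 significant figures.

Coriolis parameter at 41°S:
f = 2Ω sin φ = 2 × 7.29×10⁻⁵ × sin 41° = 9.57×10⁻⁵ s⁻¹
Height gradient: |∂Z/∂n| = 60 m / 896000 m = 6.70×10⁻⁵
On a pressure surface, geostrophic balance gives V_g = (g/f)|∂Z/∂n|:
V_g = 9.81 × 6.70×10⁻⁵ / 9.57×10⁻⁵ = 6.87 m/s

6.9 m/s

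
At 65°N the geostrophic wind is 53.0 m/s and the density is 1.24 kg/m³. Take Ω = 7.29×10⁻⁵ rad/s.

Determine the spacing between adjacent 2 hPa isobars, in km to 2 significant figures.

Coriolis parameter at 65°N:
f = 2Ω sin φ = 2 × 7.29×10⁻⁵ × sin 65° = 1.32×10⁻⁴ s⁻¹
Geostrophic balance rearranged: |∂P/∂n| = f ρ V_g
|∂P/∂n| = 1.32×10⁻⁴ × 1.24 × 53.0 = 8.68×10⁻³ Pa/m
Isobar spacing: Δn = ΔP/|∂P/∂n| = 200 Pa / 8.68×10⁻³ Pa/m = 23030 m ≈ 23 km

23 km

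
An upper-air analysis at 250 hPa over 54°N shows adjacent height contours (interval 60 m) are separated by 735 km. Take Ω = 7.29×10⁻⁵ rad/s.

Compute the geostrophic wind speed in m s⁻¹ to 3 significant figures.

Coriolis parameter at 54°N:
f = 2Ω sin φ = 2 × 7.29×10⁻⁵ × sin 54° = 1.18×10⁻⁴ s⁻¹
Height gradient: |∂Z/∂n| = 60 m / 735000 m = 8.16×10⁻⁵
On a pressure surface, geostrophic balance gives V_g = (g/f)|∂Z/∂n|:
V_g = 9.81 × 8.16×10⁻⁵ / 1.18×10⁻⁴ = 6.79 m/s

6.79 m s⁻¹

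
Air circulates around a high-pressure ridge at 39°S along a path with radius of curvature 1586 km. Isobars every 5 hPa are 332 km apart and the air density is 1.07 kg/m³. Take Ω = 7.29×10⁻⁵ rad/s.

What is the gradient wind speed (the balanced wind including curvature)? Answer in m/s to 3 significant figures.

17.4 m/s

Coriolis parameter at 39°S:
f = 2Ω sin φ = 2 × 7.29×10⁻⁵ × sin 39° = 9.18×10⁻⁵ s⁻¹
Pressure gradient: |∂P/∂n| = 500 Pa / 332000 m = 1.51×10⁻³ Pa/m
Geostrophic speed: V_g = |∂P/∂n|/(fρ) = 1.51×10⁻³/(9.18×10⁻⁵ × 1.07) = 15.3 m/s
Around a high, pressure-gradient force acts outward with centrifugal, so Coriolis balances both:
fV = (1/ρ)|∂P/∂n| + V²/R  →  V² − fR·V + fR·V_g = 0
With fR = 9.18×10⁻⁵ × 1586×10³ m = 146 m/s:
V = [fR − √((fR)² − 4 fR V_g)]/2 = [146 − √(146² − 4×146×15.3)]/2 = 17.4 m/s
Supergeostrophic (V > V_g = 15.3 m/s), as expected around a high.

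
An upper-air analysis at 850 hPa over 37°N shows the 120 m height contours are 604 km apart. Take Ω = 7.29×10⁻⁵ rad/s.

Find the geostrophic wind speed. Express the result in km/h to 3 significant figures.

Coriolis parameter at 37°N:
f = 2Ω sin φ = 2 × 7.29×10⁻⁵ × sin 37° = 8.77×10⁻⁵ s⁻¹
Height gradient: |∂Z/∂n| = 120 m / 604000 m = 1.99×10⁻⁴
On a pressure surface, geostrophic balance gives V_g = (g/f)|∂Z/∂n|:
V_g = 9.81 × 1.99×10⁻⁴ / 8.77×10⁻⁵ = 22.2 m/s
Converting: 22.2 m/s × 3.6 = 80.0 km/h

80.0 km/h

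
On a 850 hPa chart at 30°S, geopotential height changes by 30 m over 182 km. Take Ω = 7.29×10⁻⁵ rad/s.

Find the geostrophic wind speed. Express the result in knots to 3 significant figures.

43.1 knots

Coriolis parameter at 30°S:
f = 2Ω sin φ = 2 × 7.29×10⁻⁵ × sin 30° = 7.29×10⁻⁵ s⁻¹
Height gradient: |∂Z/∂n| = 30 m / 182000 m = 1.65×10⁻⁴
On a pressure surface, geostrophic balance gives V_g = (g/f)|∂Z/∂n|:
V_g = 9.81 × 1.65×10⁻⁴ / 7.29×10⁻⁵ = 22.2 m/s
Converting: 22.2 m/s × 1.944 = 43.1 knots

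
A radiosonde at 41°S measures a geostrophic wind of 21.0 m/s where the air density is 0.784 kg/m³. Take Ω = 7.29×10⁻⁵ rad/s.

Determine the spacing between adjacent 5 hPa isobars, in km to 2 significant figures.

Coriolis parameter at 41°S:
f = 2Ω sin φ = 2 × 7.29×10⁻⁵ × sin 41° = 9.57×10⁻⁵ s⁻¹
Geostrophic balance rearranged: |∂P/∂n| = f ρ V_g
|∂P/∂n| = 9.57×10⁻⁵ × 0.784 × 21.0 = 1.57×10⁻³ Pa/m
Isobar spacing: Δn = ΔP/|∂P/∂n| = 500 Pa / 1.57×10⁻³ Pa/m = 317493 m ≈ 320 km

320 km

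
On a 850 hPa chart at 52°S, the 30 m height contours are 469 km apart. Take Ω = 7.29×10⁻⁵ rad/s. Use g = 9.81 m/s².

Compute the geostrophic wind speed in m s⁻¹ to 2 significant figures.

5.5 m s⁻¹

Coriolis parameter at 52°S:
f = 2Ω sin φ = 2 × 7.29×10⁻⁵ × sin 52° = 1.15×10⁻⁴ s⁻¹
Height gradient: |∂Z/∂n| = 30 m / 469000 m = 6.40×10⁻⁵
On a pressure surface, geostrophic balance gives V_g = (g/f)|∂Z/∂n|:
V_g = 9.81 × 6.40×10⁻⁵ / 1.15×10⁻⁴ = 5.46 m/s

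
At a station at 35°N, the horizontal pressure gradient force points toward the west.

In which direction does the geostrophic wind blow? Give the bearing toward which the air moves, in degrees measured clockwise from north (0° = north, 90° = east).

The pressure-gradient force points toward the west (bearing 270°).
Geostrophic balance: in the Northern Hemisphere the Coriolis force deflects motion to the right, so the geostrophic wind blows 90° to the right of the pressure-gradient force (low pressure on the left).
Rotating 270° by 90° clockwise gives 000° — the wind blows toward the north.

000°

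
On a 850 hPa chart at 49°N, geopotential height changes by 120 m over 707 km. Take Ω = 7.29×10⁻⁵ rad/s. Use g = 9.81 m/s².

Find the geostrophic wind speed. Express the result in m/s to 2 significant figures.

Coriolis parameter at 49°N:
f = 2Ω sin φ = 2 × 7.29×10⁻⁵ × sin 49° = 1.10×10⁻⁴ s⁻¹
Height gradient: |∂Z/∂n| = 120 m / 707000 m = 1.70×10⁻⁴
On a pressure surface, geostrophic balance gives V_g = (g/f)|∂Z/∂n|:
V_g = 9.81 × 1.70×10⁻⁴ / 1.10×10⁻⁴ = 15.1 m/s

15 m/s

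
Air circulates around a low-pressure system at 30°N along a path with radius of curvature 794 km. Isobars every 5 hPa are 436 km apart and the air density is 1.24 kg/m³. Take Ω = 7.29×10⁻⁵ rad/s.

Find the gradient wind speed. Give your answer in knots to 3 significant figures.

20.8 knots

Coriolis parameter at 30°N:
f = 2Ω sin φ = 2 × 7.29×10⁻⁵ × sin 30° = 7.29×10⁻⁵ s⁻¹
Pressure gradient: |∂P/∂n| = 500 Pa / 436000 m = 1.15×10⁻³ Pa/m
Geostrophic speed: V_g = |∂P/∂n|/(fρ) = 1.15×10⁻³/(7.29×10⁻⁵ × 1.24) = 12.7 m/s
Around a low, centrifugal force acts outward with Coriolis, so pressure-gradient force balances both:
(1/ρ)|∂P/∂n| = fV + V²/R  →  V² + fR·V − fR·V_g = 0
With fR = 7.29×10⁻⁵ × 794×10³ m = 57.9 m/s:
V = [−fR + √((fR)² + 4 fR V_g)]/2 = [−57.9 + √(57.9² + 4×57.9×12.7)]/2 = 10.7 m/s
Subgeostrophic (V < V_g = 12.7 m/s), as expected around a low.
Converting: 10.7 m/s × 1.944 = 20.8 knots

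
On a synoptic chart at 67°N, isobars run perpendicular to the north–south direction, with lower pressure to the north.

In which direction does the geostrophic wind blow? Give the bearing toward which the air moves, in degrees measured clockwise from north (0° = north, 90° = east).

090°

The pressure-gradient force points toward the north (bearing 000°).
Geostrophic balance: in the Northern Hemisphere the Coriolis force deflects motion to the right, so the geostrophic wind blows 90° to the right of the pressure-gradient force (low pressure on the left).
Rotating 000° by 90° clockwise gives 090° — the wind blows toward the east.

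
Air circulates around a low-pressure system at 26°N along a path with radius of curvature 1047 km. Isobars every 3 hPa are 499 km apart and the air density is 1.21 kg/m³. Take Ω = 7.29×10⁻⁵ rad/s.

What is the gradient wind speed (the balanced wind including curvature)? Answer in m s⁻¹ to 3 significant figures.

Coriolis parameter at 26°N:
f = 2Ω sin φ = 2 × 7.29×10⁻⁵ × sin 26° = 6.39×10⁻⁵ s⁻¹
Pressure gradient: |∂P/∂n| = 300 Pa / 499000 m = 6.01×10⁻⁴ Pa/m
Geostrophic speed: V_g = |∂P/∂n|/(fρ) = 6.01×10⁻⁴/(6.39×10⁻⁵ × 1.21) = 7.77 m/s
Around a low, centrifugal force acts outward with Coriolis, so pressure-gradient force balances both:
(1/ρ)|∂P/∂n| = fV + V²/R  →  V² + fR·V − fR·V_g = 0
With fR = 6.39×10⁻⁵ × 1047×10³ m = 66.9 m/s:
V = [−fR + √((fR)² + 4 fR V_g)]/2 = [−66.9 + √(66.9² + 4×66.9×7.77)]/2 = 7.03 m/s
Subgeostrophic (V < V_g = 7.77 m/s), as expected around a low.

7.03 m s⁻¹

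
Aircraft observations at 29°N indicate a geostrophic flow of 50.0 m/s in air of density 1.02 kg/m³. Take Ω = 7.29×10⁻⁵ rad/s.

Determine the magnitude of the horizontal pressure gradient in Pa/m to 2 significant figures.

Coriolis parameter at 29°N:
f = 2Ω sin φ = 2 × 7.29×10⁻⁵ × sin 29° = 7.07×10⁻⁵ s⁻¹
Geostrophic balance rearranged: |∂P/∂n| = f ρ V_g
|∂P/∂n| = 7.07×10⁻⁵ × 1.02 × 50.0 = 3.60×10⁻³ Pa/m

3.6×10⁻³ Pa/m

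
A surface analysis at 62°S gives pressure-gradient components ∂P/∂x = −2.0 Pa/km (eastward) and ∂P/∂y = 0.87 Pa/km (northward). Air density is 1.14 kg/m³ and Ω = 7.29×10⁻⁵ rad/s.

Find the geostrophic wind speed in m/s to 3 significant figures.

14.9 m/s

Coriolis parameter at 62°S:
f = 2Ω sin φ = 2 × 7.29×10⁻⁵ × sin 62° = 1.29×10⁻⁴ s⁻¹
In the Southern Hemisphere f is negative: f = −1.29×10⁻⁴ s⁻¹.
Component geostrophic relations (x east, y north):
u_g = −(1/(fρ)) ∂P/∂y,  v_g = (1/(fρ)) ∂P/∂x
u_g = −(0.87×10⁻³)/(−1.29×10⁻⁴ × 1.14) = 5.93 m/s;  v_g = (−2.0×10⁻³)/(−1.29×10⁻⁴ × 1.14) = 13.6 m/s
|V_g| = √(u_g² + v_g²) = 14.9 m/s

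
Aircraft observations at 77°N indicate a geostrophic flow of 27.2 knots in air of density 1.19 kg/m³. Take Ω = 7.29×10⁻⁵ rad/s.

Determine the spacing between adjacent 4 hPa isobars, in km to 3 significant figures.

Coriolis parameter at 77°N:
f = 2Ω sin φ = 2 × 7.29×10⁻⁵ × sin 77° = 1.42×10⁻⁴ s⁻¹
Wind speed in SI: 27.2 knots = 14.0 m/s
Geostrophic balance rearranged: |∂P/∂n| = f ρ V_g
|∂P/∂n| = 1.42×10⁻⁴ × 1.19 × 14.0 = 2.37×10⁻³ Pa/m
Isobar spacing: Δn = ΔP/|∂P/∂n| = 400 Pa / 2.37×10⁻³ Pa/m = 169093 m ≈ 169 km

169 km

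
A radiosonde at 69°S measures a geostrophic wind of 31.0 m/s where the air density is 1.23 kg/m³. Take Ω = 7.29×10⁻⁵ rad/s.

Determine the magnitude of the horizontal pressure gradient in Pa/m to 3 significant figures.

5.19×10⁻³ Pa/m

Coriolis parameter at 69°S:
f = 2Ω sin φ = 2 × 7.29×10⁻⁵ × sin 69° = 1.36×10⁻⁴ s⁻¹
Geostrophic balance rearranged: |∂P/∂n| = f ρ V_g
|∂P/∂n| = 1.36×10⁻⁴ × 1.23 × 31.0 = 5.19×10⁻³ Pa/m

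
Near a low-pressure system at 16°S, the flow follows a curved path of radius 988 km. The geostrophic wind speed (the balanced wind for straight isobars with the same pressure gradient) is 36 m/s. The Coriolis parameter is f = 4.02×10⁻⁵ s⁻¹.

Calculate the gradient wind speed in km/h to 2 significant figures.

Around a low, centrifugal force acts outward with Coriolis, so pressure-gradient force balances both:
(1/ρ)|∂P/∂n| = fV + V²/R  →  V² + fR·V − fR·V_g = 0
With fR = 4.02×10⁻⁵ × 988×10³ m = 39.7 m/s:
V = [−fR + √((fR)² + 4 fR V_g)]/2 = [−39.7 + √(39.7² + 4×39.7×36)]/2 = 22.9 m/s
Subgeostrophic (V < V_g = 36 m/s), as expected around a low.
Converting: 22.9 m/s × 3.6 = 82 km/h

82 km/h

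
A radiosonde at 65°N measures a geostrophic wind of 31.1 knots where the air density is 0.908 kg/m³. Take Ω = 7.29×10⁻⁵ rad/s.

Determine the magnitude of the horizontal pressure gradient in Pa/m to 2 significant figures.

1.9×10⁻³ Pa/m

Coriolis parameter at 65°N:
f = 2Ω sin φ = 2 × 7.29×10⁻⁵ × sin 65° = 1.32×10⁻⁴ s⁻¹
Wind speed in SI: 31.1 knots = 16.0 m/s
Geostrophic balance rearranged: |∂P/∂n| = f ρ V_g
|∂P/∂n| = 1.32×10⁻⁴ × 0.908 × 16.0 = 1.92×10⁻³ Pa/m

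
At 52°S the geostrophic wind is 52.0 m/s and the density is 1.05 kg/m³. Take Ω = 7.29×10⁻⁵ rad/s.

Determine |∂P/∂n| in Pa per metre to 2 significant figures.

6.3×10⁻³ Pa/m

Coriolis parameter at 52°S:
f = 2Ω sin φ = 2 × 7.29×10⁻⁵ × sin 52° = 1.15×10⁻⁴ s⁻¹
Geostrophic balance rearranged: |∂P/∂n| = f ρ V_g
|∂P/∂n| = 1.15×10⁻⁴ × 1.05 × 52.0 = 6.27×10⁻³ Pa/m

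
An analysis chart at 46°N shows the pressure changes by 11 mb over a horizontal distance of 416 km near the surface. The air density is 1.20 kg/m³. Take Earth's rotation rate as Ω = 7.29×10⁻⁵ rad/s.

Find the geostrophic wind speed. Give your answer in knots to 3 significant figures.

40.8 knots

Coriolis parameter at 46°N:
f = 2Ω sin φ = 2 × 7.29×10⁻⁵ × sin 46° = 1.05×10⁻⁴ s⁻¹
Pressure gradient: |∂P/∂n| = 1100 Pa / 416000 m = 2.64×10⁻³ Pa/m
Geostrophic balance (pressure-gradient force = Coriolis force):
V_g = (1/(fρ)) |∂P/∂n| = 2.64×10⁻³ / (1.05×10⁻⁴ × 1.20) = 21.0 m/s
Converting: 21.0 m/s × 1.944 = 40.8 knots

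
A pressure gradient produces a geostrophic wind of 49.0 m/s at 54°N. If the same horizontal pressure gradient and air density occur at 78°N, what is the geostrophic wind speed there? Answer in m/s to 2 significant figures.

41 m/s

With the same pressure gradient and density, V_g ∝ 1/f ∝ 1/sin φ.
V₂ = V₁ · sin φ₁ / sin φ₂ = 49.0 × sin 54° / sin 78°
V₂ = 49.0 × 0.8090/0.9781 = 41 m/s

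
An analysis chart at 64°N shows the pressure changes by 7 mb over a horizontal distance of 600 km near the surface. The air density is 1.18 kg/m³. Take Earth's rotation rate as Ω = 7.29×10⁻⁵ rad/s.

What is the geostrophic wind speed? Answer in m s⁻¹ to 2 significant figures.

7.5 m s⁻¹

Coriolis parameter at 64°N:
f = 2Ω sin φ = 2 × 7.29×10⁻⁵ × sin 64° = 1.31×10⁻⁴ s⁻¹
Pressure gradient: |∂P/∂n| = 700 Pa / 600000 m = 1.17×10⁻³ Pa/m
Geostrophic balance (pressure-gradient force = Coriolis force):
V_g = (1/(fρ)) |∂P/∂n| = 1.17×10⁻³ / (1.31×10⁻⁴ × 1.18) = 7.54 m/s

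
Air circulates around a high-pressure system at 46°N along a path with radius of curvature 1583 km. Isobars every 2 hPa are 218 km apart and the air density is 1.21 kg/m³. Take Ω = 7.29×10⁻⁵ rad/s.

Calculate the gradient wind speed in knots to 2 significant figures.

15 knots

Coriolis parameter at 46°N:
f = 2Ω sin φ = 2 × 7.29×10⁻⁵ × sin 46° = 1.05×10⁻⁴ s⁻¹
Pressure gradient: |∂P/∂n| = 200 Pa / 218000 m = 9.17×10⁻⁴ Pa/m
Geostrophic speed: V_g = |∂P/∂n|/(fρ) = 9.17×10⁻⁴/(1.05×10⁻⁴ × 1.21) = 7.23 m/s
Around a high, pressure-gradient force acts outward with centrifugal, so Coriolis balances both:
fV = (1/ρ)|∂P/∂n| + V²/R  →  V² − fR·V + fR·V_g = 0
With fR = 1.05×10⁻⁴ × 1583×10³ m = 166 m/s:
V = [fR − √((fR)² − 4 fR V_g)]/2 = [166 − √(166² − 4×166×7.23)]/2 = 7.57 m/s
Supergeostrophic (V > V_g = 7.23 m/s), as expected around a high.
Converting: 7.57 m/s × 1.944 = 15 knots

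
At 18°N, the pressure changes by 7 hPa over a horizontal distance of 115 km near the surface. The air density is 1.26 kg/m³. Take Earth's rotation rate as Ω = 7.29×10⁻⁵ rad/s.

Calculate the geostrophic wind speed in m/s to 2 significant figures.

Coriolis parameter at 18°N:
f = 2Ω sin φ = 2 × 7.29×10⁻⁵ × sin 18° = 4.51×10⁻⁵ s⁻¹
Pressure gradient: |∂P/∂n| = 700 Pa / 115000 m = 6.09×10⁻³ Pa/m
Geostrophic balance (pressure-gradient force = Coriolis force):
V_g = (1/(fρ)) |∂P/∂n| = 6.09×10⁻³ / (4.51×10⁻⁵ × 1.26) = 107 m/s

110 m/s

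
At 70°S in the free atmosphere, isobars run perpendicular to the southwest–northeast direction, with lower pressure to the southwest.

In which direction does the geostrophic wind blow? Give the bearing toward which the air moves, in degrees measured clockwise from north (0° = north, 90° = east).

135°

The pressure-gradient force points toward the southwest (bearing 225°).
Geostrophic balance: in the Southern Hemisphere the Coriolis force deflects motion to the left, so the geostrophic wind blows 90° to the left of the pressure-gradient force (low pressure on the right).
Rotating 225° by 90° counterclockwise gives 135° — the wind blows toward the southeast.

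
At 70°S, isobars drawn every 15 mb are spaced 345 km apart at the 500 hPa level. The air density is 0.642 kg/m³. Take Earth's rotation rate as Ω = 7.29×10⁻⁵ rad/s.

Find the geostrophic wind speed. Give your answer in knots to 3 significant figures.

96.1 knots

Coriolis parameter at 70°S:
f = 2Ω sin φ = 2 × 7.29×10⁻⁵ × sin 70° = 1.37×10⁻⁴ s⁻¹
Pressure gradient: |∂P/∂n| = 1500 Pa / 345000 m = 4.35×10⁻³ Pa/m
Geostrophic balance (pressure-gradient force = Coriolis force):
V_g = (1/(fρ)) |∂P/∂n| = 4.35×10⁻³ / (1.37×10⁻⁴ × 0.642) = 49.4 m/s
Converting: 49.4 m/s × 1.944 = 96.1 knots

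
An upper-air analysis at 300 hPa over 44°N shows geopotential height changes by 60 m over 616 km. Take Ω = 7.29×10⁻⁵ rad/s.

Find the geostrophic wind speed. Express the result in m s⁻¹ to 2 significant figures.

9.4 m s⁻¹

Coriolis parameter at 44°N:
f = 2Ω sin φ = 2 × 7.29×10⁻⁵ × sin 44° = 1.01×10⁻⁴ s⁻¹
Height gradient: |∂Z/∂n| = 60 m / 616000 m = 9.74×10⁻⁵
On a pressure surface, geostrophic balance gives V_g = (g/f)|∂Z/∂n|:
V_g = 9.81 × 9.74×10⁻⁵ / 1.01×10⁻⁴ = 9.43 m/s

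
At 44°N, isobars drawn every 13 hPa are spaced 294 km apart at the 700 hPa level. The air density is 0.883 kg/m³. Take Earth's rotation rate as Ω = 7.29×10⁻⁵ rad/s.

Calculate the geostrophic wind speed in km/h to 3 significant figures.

178 km/h

Coriolis parameter at 44°N:
f = 2Ω sin φ = 2 × 7.29×10⁻⁵ × sin 44° = 1.01×10⁻⁴ s⁻¹
Pressure gradient: |∂P/∂n| = 1300 Pa / 294000 m = 4.42×10⁻³ Pa/m
Geostrophic balance (pressure-gradient force = Coriolis force):
V_g = (1/(fρ)) |∂P/∂n| = 4.42×10⁻³ / (1.01×10⁻⁴ × 0.883) = 49.4 m/s
Converting: 49.4 m/s × 3.6 = 178 km/h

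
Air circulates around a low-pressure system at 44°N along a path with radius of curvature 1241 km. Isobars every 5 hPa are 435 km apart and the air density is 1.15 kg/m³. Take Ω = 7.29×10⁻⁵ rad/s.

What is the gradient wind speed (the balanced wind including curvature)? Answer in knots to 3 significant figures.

17.9 knots

Coriolis parameter at 44°N:
f = 2Ω sin φ = 2 × 7.29×10⁻⁵ × sin 44° = 1.01×10⁻⁴ s⁻¹
Pressure gradient: |∂P/∂n| = 500 Pa / 435000 m = 1.15×10⁻³ Pa/m
Geostrophic speed: V_g = |∂P/∂n|/(fρ) = 1.15×10⁻³/(1.01×10⁻⁴ × 1.15) = 9.87 m/s
Around a low, centrifugal force acts outward with Coriolis, so pressure-gradient force balances both:
(1/ρ)|∂P/∂n| = fV + V²/R  →  V² + fR·V − fR·V_g = 0
With fR = 1.01×10⁻⁴ × 1241×10³ m = 126 m/s:
V = [−fR + √((fR)² + 4 fR V_g)]/2 = [−126 + √(126² + 4×126×9.87)]/2 = 9.2 m/s
Subgeostrophic (V < V_g = 9.87 m/s), as expected around a low.
Converting: 9.2 m/s × 1.944 = 17.9 knots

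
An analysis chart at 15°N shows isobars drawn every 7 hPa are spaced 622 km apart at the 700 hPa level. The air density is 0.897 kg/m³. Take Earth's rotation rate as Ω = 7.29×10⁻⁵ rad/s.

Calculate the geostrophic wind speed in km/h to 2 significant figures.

Coriolis parameter at 15°N:
f = 2Ω sin φ = 2 × 7.29×10⁻⁵ × sin 15° = 3.77×10⁻⁵ s⁻¹
Pressure gradient: |∂P/∂n| = 700 Pa / 622000 m = 1.13×10⁻³ Pa/m
Geostrophic balance (pressure-gradient force = Coriolis force):
V_g = (1/(fρ)) |∂P/∂n| = 1.13×10⁻³ / (3.77×10⁻⁵ × 0.897) = 33.2 m/s
Converting: 33.2 m/s × 3.6 = 120 km/h

120 km/h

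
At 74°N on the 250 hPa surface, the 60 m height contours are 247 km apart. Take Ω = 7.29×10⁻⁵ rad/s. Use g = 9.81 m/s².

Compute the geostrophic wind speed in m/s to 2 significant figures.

Coriolis parameter at 74°N:
f = 2Ω sin φ = 2 × 7.29×10⁻⁵ × sin 74° = 1.40×10⁻⁴ s⁻¹
Height gradient: |∂Z/∂n| = 60 m / 247000 m = 2.43×10⁻⁴
On a pressure surface, geostrophic balance gives V_g = (g/f)|∂Z/∂n|:
V_g = 9.81 × 2.43×10⁻⁴ / 1.40×10⁻⁴ = 17.0 m/s

17 m/s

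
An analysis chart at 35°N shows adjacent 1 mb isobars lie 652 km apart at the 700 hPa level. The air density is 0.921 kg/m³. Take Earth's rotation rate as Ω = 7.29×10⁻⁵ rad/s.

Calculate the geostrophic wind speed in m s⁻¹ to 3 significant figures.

1.99 m s⁻¹

Coriolis parameter at 35°N:
f = 2Ω sin φ = 2 × 7.29×10⁻⁵ × sin 35° = 8.36×10⁻⁵ s⁻¹
Pressure gradient: |∂P/∂n| = 100 Pa / 652000 m = 1.53×10⁻⁴ Pa/m
Geostrophic balance (pressure-gradient force = Coriolis force):
V_g = (1/(fρ)) |∂P/∂n| = 1.53×10⁻⁴ / (8.36×10⁻⁵ × 0.921) = 1.99 m/s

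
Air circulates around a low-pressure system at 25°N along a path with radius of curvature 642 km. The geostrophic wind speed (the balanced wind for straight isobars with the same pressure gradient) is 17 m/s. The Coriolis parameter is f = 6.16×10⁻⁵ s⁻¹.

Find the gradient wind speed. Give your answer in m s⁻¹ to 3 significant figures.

12.8 m s⁻¹

Around a low, centrifugal force acts outward with Coriolis, so pressure-gradient force balances both:
(1/ρ)|∂P/∂n| = fV + V²/R  →  V² + fR·V − fR·V_g = 0
With fR = 6.16×10⁻⁵ × 642×10³ m = 39.5 m/s:
V = [−fR + √((fR)² + 4 fR V_g)]/2 = [−39.5 + √(39.5² + 4×39.5×17)]/2 = 12.8 m/s
Subgeostrophic (V < V_g = 17 m/s), as expected around a low.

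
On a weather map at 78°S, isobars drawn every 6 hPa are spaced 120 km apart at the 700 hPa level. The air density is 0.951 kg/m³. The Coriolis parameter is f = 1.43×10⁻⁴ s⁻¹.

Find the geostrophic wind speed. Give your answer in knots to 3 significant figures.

71.5 knots

Pressure gradient: |∂P/∂n| = 600 Pa / 120000 m = 5.00×10⁻³ Pa/m
Geostrophic balance (pressure-gradient force = Coriolis force):
V_g = (1/(fρ)) |∂P/∂n| = 5.00×10⁻³ / (1.43×10⁻⁴ × 0.951) = 36.8 m/s
Converting: 36.8 m/s × 1.944 = 71.5 knots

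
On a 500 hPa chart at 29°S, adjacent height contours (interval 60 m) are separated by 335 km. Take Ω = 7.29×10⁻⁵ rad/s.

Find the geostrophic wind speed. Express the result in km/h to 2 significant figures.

89 km/h

Coriolis parameter at 29°S:
f = 2Ω sin φ = 2 × 7.29×10⁻⁵ × sin 29° = 7.07×10⁻⁵ s⁻¹
Height gradient: |∂Z/∂n| = 60 m / 335000 m = 1.79×10⁻⁴
On a pressure surface, geostrophic balance gives V_g = (g/f)|∂Z/∂n|:
V_g = 9.81 × 1.79×10⁻⁴ / 7.07×10⁻⁵ = 24.9 m/s
Converting: 24.9 m/s × 3.6 = 89 km/h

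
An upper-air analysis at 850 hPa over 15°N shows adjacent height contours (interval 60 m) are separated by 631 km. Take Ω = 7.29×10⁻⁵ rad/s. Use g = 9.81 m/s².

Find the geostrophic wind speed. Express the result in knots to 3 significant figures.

Coriolis parameter at 15°N:
f = 2Ω sin φ = 2 × 7.29×10⁻⁵ × sin 15° = 3.77×10⁻⁵ s⁻¹
Height gradient: |∂Z/∂n| = 60 m / 631000 m = 9.51×10⁻⁵
On a pressure surface, geostrophic balance gives V_g = (g/f)|∂Z/∂n|:
V_g = 9.81 × 9.51×10⁻⁵ / 3.77×10⁻⁵ = 24.7 m/s
Converting: 24.7 m/s × 1.944 = 48.1 knots

48.1 knots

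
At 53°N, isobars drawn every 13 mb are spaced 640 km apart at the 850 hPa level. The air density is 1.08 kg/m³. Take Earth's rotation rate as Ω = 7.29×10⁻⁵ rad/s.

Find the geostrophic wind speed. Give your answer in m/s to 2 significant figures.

16 m/s

Coriolis parameter at 53°N:
f = 2Ω sin φ = 2 × 7.29×10⁻⁵ × sin 53° = 1.16×10⁻⁴ s⁻¹
Pressure gradient: |∂P/∂n| = 1300 Pa / 640000 m = 2.03×10⁻³ Pa/m
Geostrophic balance (pressure-gradient force = Coriolis force):
V_g = (1/(fρ)) |∂P/∂n| = 2.03×10⁻³ / (1.16×10⁻⁴ × 1.08) = 16.2 m/s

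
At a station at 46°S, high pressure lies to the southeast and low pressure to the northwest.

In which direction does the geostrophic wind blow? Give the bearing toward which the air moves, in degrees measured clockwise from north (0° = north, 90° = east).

The pressure-gradient force points toward the northwest (bearing 315°).
Geostrophic balance: in the Southern Hemisphere the Coriolis force deflects motion to the left, so the geostrophic wind blows 90° to the left of the pressure-gradient force (low pressure on the right).
Rotating 315° by 90° counterclockwise gives 225° — the wind blows toward the southwest.

225°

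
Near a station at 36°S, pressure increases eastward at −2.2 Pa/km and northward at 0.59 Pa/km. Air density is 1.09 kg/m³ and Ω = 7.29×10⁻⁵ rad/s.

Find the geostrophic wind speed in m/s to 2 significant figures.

Coriolis parameter at 36°S:
f = 2Ω sin φ = 2 × 7.29×10⁻⁵ × sin 36° = 8.57×10⁻⁵ s⁻¹
In the Southern Hemisphere f is negative: f = −8.57×10⁻⁵ s⁻¹.
Component geostrophic relations (x east, y north):
u_g = −(1/(fρ)) ∂P/∂y,  v_g = (1/(fρ)) ∂P/∂x
u_g = −(0.59×10⁻³)/(−8.57×10⁻⁵ × 1.09) = 6.32 m/s;  v_g = (−2.2×10⁻³)/(−8.57×10⁻⁵ × 1.09) = 23.6 m/s
|V_g| = √(u_g² + v_g²) = 24.4 m/s

24 m/s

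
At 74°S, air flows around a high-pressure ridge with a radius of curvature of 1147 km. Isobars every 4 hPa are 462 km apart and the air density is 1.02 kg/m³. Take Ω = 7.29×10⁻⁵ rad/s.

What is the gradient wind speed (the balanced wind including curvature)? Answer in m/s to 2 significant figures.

Coriolis parameter at 74°S:
f = 2Ω sin φ = 2 × 7.29×10⁻⁵ × sin 74° = 1.40×10⁻⁴ s⁻¹
Pressure gradient: |∂P/∂n| = 400 Pa / 462000 m = 8.66×10⁻⁴ Pa/m
Geostrophic speed: V_g = |∂P/∂n|/(fρ) = 8.66×10⁻⁴/(1.40×10⁻⁴ × 1.02) = 6.06 m/s
Around a high, pressure-gradient force acts outward with centrifugal, so Coriolis balances both:
fV = (1/ρ)|∂P/∂n| + V²/R  →  V² − fR·V + fR·V_g = 0
With fR = 1.40×10⁻⁴ × 1147×10³ m = 161 m/s:
V = [fR − √((fR)² − 4 fR V_g)]/2 = [161 − √(161² − 4×161×6.06)]/2 = 6.3 m/s
Supergeostrophic (V > V_g = 6.06 m/s), as expected around a high.

6.3 m/s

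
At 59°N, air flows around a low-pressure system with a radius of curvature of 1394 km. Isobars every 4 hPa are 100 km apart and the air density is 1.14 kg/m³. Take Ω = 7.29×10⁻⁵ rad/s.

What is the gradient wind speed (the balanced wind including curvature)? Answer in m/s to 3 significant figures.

Coriolis parameter at 59°N:
f = 2Ω sin φ = 2 × 7.29×10⁻⁵ × sin 59° = 1.25×10⁻⁴ s⁻¹
Pressure gradient: |∂P/∂n| = 400 Pa / 100000 m = 4.00×10⁻³ Pa/m
Geostrophic speed: V_g = |∂P/∂n|/(fρ) = 4.00×10⁻³/(1.25×10⁻⁴ × 1.14) = 28.1 m/s
Around a low, centrifugal force acts outward with Coriolis, so pressure-gradient force balances both:
(1/ρ)|∂P/∂n| = fV + V²/R  →  V² + fR·V − fR·V_g = 0
With fR = 1.25×10⁻⁴ × 1394×10³ m = 174 m/s:
V = [−fR + √((fR)² + 4 fR V_g)]/2 = [−174 + √(174² + 4×174×28.1)]/2 = 24.6 m/s
Subgeostrophic (V < V_g = 28.1 m/s), as expected around a low.

24.6 m/s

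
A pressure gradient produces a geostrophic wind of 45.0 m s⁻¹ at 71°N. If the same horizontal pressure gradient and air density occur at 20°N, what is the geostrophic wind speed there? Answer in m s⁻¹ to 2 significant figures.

120 m s⁻¹

With the same pressure gradient and density, V_g ∝ 1/f ∝ 1/sin φ.
V₂ = V₁ · sin φ₁ / sin φ₂ = 45.0 × sin 71° / sin 20°
V₂ = 45.0 × 0.9455/0.3420 = 120 m s⁻¹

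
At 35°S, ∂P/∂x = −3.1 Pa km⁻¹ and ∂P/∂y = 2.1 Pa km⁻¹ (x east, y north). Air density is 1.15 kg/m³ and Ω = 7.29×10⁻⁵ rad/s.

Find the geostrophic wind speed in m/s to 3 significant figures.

38.9 m/s

Coriolis parameter at 35°S:
f = 2Ω sin φ = 2 × 7.29×10⁻⁵ × sin 35° = 8.36×10⁻⁵ s⁻¹
In the Southern Hemisphere f is negative: f = −8.36×10⁻⁵ s⁻¹.
Component geostrophic relations (x east, y north):
u_g = −(1/(fρ)) ∂P/∂y,  v_g = (1/(fρ)) ∂P/∂x
u_g = −(2.1×10⁻³)/(−8.36×10⁻⁵ × 1.15) = 21.8 m/s;  v_g = (−3.1×10⁻³)/(−8.36×10⁻⁵ × 1.15) = 32.2 m/s
|V_g| = √(u_g² + v_g²) = 38.9 m/s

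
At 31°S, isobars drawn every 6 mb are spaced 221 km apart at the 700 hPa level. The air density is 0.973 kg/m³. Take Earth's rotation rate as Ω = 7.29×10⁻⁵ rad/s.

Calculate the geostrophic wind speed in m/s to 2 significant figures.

Coriolis parameter at 31°S:
f = 2Ω sin φ = 2 × 7.29×10⁻⁵ × sin 31° = 7.51×10⁻⁵ s⁻¹
Pressure gradient: |∂P/∂n| = 600 Pa / 221000 m = 2.71×10⁻³ Pa/m
Geostrophic balance (pressure-gradient force = Coriolis force):
V_g = (1/(fρ)) |∂P/∂n| = 2.71×10⁻³ / (7.51×10⁻⁵ × 0.973) = 37.2 m/s

37 m/s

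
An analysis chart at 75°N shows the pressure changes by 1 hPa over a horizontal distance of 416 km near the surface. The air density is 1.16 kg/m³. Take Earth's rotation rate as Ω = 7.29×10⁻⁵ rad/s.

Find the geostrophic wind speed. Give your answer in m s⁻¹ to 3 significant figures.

Coriolis parameter at 75°N:
f = 2Ω sin φ = 2 × 7.29×10⁻⁵ × sin 75° = 1.41×10⁻⁴ s⁻¹
Pressure gradient: |∂P/∂n| = 100 Pa / 416000 m = 2.40×10⁻⁴ Pa/m
Geostrophic balance (pressure-gradient force = Coriolis force):
V_g = (1/(fρ)) |∂P/∂n| = 2.40×10⁻⁴ / (1.41×10⁻⁴ × 1.16) = 1.47 m/s

1.47 m s⁻¹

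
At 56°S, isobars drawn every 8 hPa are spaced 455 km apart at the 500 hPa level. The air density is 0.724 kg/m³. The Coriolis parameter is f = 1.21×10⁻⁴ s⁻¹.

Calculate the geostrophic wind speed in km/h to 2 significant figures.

Pressure gradient: |∂P/∂n| = 800 Pa / 455000 m = 1.76×10⁻³ Pa/m
Geostrophic balance (pressure-gradient force = Coriolis force):
V_g = (1/(fρ)) |∂P/∂n| = 1.76×10⁻³ / (1.21×10⁻⁴ × 0.724) = 20.1 m/s
Converting: 20.1 m/s × 3.6 = 72 km/h

72 km/h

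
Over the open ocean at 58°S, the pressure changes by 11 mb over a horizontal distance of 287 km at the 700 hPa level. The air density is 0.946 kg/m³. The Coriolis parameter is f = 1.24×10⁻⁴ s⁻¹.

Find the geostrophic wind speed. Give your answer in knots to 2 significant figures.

Pressure gradient: |∂P/∂n| = 1100 Pa / 287000 m = 3.83×10⁻³ Pa/m
Geostrophic balance (pressure-gradient force = Coriolis force):
V_g = (1/(fρ)) |∂P/∂n| = 3.83×10⁻³ / (1.24×10⁻⁴ × 0.946) = 32.7 m/s
Converting: 32.7 m/s × 1.944 = 64 knots

64 knots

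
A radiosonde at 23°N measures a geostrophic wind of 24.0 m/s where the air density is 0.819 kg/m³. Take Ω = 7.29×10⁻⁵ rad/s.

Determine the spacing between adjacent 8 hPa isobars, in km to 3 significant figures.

714 km

Coriolis parameter at 23°N:
f = 2Ω sin φ = 2 × 7.29×10⁻⁵ × sin 23° = 5.70×10⁻⁵ s⁻¹
Geostrophic balance rearranged: |∂P/∂n| = f ρ V_g
|∂P/∂n| = 5.70×10⁻⁵ × 0.819 × 24.0 = 1.12×10⁻³ Pa/m
Isobar spacing: Δn = ΔP/|∂P/∂n| = 800 Pa / 1.12×10⁻³ Pa/m = 714429 m ≈ 714 km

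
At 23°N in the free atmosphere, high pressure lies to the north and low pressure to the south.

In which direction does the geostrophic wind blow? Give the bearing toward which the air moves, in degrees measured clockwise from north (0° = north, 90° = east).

The pressure-gradient force points toward the south (bearing 180°).
Geostrophic balance: in the Northern Hemisphere the Coriolis force deflects motion to the right, so the geostrophic wind blows 90° to the right of the pressure-gradient force (low pressure on the left).
Rotating 180° by 90° clockwise gives 270° — the wind blows toward the west.

270°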